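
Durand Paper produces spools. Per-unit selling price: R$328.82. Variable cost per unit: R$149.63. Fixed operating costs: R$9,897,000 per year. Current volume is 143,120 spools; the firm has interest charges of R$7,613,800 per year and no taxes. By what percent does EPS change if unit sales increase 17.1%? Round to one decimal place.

+53.9%

Total contribution margin = 143,120 × R$179.19 = R$25,645,672.80.
Subtracting fixed costs: EBIT = R$25,645,672.80 − R$9,897,000 = R$15,748,672.80.
Interest = R$7,613,800.00, so EBIT − I = R$8,134,872.80.
Degree of combined leverage = contribution ÷ (EBIT − I) = R$25,645,672.80 ÷ R$8,134,872.80 = 3.1526.
%ΔEPS = DCL × %ΔSales = 3.1526 × +17.1% = +53.9%.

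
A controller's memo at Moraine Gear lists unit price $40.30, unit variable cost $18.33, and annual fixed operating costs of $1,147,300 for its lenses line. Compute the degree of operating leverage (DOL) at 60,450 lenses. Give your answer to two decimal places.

At 60,450 units, contribution = 60,450 × $21.97 = $1,328,086.50.
Operating income = contribution − fixed costs = $1,328,086.50 − $1,147,300 = $180,786.50.
So DOL = total CM / EBIT = $1,328,086.50 / $180,786.50 = 7.3462.

7.35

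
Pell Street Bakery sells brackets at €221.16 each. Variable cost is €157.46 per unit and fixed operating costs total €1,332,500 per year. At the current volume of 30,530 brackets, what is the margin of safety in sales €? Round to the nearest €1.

€2,125,709

Each unit contributes €221.16 − €157.46 = €63.70. Break-even units = €1,332,500 ÷ €63.70 = 20,918.37; break-even revenue = 20,918.37 × €221.16 = €4,626,306.12.
Current sales = 30,530 × €221.16 = €6,752,014.80.
Margin of safety = €6,752,014.80 − €4,626,306.12 = €2,125,709.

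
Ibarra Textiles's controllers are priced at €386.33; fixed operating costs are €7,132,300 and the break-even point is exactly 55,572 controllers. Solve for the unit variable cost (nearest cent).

€257.99

Contribution per unit must be FC / Q = €7,132,300 / 55,572 = €128.3434.
Hence VC = price − CM = €386.33 − €128.3434 = €257.99.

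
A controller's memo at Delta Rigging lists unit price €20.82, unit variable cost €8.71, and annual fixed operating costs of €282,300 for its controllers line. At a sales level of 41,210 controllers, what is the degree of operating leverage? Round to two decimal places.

At 41,210 units, contribution = 41,210 × €12.11 = €499,053.10.
EBIT = €499,053.10 − €282,300 = €216,753.10.
So DOL = total CM / EBIT = €499,053.10 / €216,753.10 = 2.3024.

2.30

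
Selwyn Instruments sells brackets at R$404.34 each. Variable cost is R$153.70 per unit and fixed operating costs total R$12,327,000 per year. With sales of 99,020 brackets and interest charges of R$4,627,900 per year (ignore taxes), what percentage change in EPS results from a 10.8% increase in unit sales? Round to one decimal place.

Contribution at this volume is 99,020 × R$250.64 = R$24,818,372.80.
Subtracting fixed costs: EBIT = R$24,818,372.80 − R$12,327,000 = R$12,491,372.80.
Interest = R$4,627,900.00, so EBIT − I = R$7,863,472.80.
DCL = total CM / (EBIT − I) = R$24,818,372.80 / R$7,863,472.80 = 3.1562.
EPS therefore changes by 3.1562 × (+10.8%) = +34.1%.

+34.1%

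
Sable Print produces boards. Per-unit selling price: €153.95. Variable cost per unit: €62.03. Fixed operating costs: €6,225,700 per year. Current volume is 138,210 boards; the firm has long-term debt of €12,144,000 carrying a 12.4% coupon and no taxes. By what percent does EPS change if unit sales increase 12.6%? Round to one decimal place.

+32.2%

At 138,210 units, contribution = 138,210 × €91.92 = €12,704,263.20.
Operating income = contribution − fixed costs = €12,704,263.20 − €6,225,700 = €6,478,563.20.
After interest of €1,505,856.00, pre-tax earnings = €4,972,707.20.
DCL = total CM / (EBIT − I) = €12,704,263.20 / €4,972,707.20 = 2.5548.
EPS therefore changes by 2.5548 × (+12.6%) = +32.2%.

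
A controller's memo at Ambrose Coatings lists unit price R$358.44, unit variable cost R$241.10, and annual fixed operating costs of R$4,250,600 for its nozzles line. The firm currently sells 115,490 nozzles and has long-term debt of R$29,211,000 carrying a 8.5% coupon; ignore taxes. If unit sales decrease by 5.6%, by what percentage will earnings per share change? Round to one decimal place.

-11.1%

At 115,490 units, contribution = 115,490 × R$117.34 = R$13,551,596.60.
EBIT = R$13,551,596.60 − R$4,250,600 = R$9,300,996.60.
After interest of R$2,482,935.00, pre-tax earnings = R$6,818,061.60.
DCL = total CM / (EBIT − I) = R$13,551,596.60 / R$6,818,061.60 = 1.9876.
EPS therefore changes by 1.9876 × (-5.6%) = -11.1%.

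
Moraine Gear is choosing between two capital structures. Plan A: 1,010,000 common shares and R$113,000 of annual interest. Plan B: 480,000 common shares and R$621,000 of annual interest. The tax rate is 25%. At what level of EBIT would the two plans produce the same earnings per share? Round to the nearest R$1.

R$1,081,075

Set EPS_A = EPS_B: (EBIT − R$113,000)(1 − 0.25) ÷ 1,010,000 = (EBIT − R$621,000)(1 − 0.25) ÷ 480,000.
The (1 − t) factor cancels: (EBIT − 113,000) × 480,000 = (EBIT − 621,000) × 1,010,000.
EBIT × (1,010,000 − 480,000) = 621,000 × 1,010,000 − 113,000 × 480,000 = 572,970,000,000, so EBIT = 572,970,000,000 ÷ 530,000 = 1,081,075.47.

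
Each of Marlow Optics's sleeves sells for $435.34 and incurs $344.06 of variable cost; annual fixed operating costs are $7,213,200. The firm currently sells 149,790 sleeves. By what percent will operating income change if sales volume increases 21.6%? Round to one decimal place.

+45.7%

Contribution at this volume is 149,790 × $91.28 = $13,672,831.20.
EBIT = $13,672,831.20 − $7,213,200 = $6,459,631.20.
Degree of operating leverage = $13,672,831.20 / $6,459,631.20 = 2.1167.
%ΔEBIT = DOL × %ΔSales = 2.1167 × +21.6% = +45.7%.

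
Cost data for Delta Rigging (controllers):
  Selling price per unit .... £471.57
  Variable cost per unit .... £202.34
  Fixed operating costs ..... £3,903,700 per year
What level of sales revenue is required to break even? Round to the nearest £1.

Contribution margin per unit = £471.57 − £202.34 = £269.23, a CM ratio of £269.23 ÷ £471.57 = 0.5709.
Break-even revenue = fixed costs × price ÷ CM = £3,903,700 × £471.57 ÷ £269.23 = £6,837,529.

£6,837,529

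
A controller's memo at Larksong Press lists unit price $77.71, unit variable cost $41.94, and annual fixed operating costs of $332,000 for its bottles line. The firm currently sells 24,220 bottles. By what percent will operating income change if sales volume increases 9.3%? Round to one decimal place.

+15.1%

Contribution at this volume is 24,220 × $35.77 = $866,349.40.
Operating income = contribution − fixed costs = $866,349.40 − $332,000 = $534,349.40.
DOL = contribution ÷ EBIT = $866,349.40 ÷ $534,349.40 = 1.6213.
So EBIT moves 1.6213 × (+9.3%) = +15.1%.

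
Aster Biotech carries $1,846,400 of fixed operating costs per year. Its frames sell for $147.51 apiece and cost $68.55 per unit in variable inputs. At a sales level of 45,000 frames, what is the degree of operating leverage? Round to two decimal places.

2.08

Total contribution margin = 45,000 × $78.96 = $3,553,200.00.
Operating income = contribution − fixed costs = $3,553,200.00 − $1,846,400 = $1,706,800.00.
Degree of operating leverage = $3,553,200.00 / $1,706,800.00 = 2.0818.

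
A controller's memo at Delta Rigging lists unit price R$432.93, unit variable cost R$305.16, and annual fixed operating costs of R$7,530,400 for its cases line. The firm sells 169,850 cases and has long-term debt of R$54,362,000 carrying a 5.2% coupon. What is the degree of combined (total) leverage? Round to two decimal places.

At 169,850 units, contribution = 169,850 × R$127.77 = R$21,701,734.50.
Subtracting fixed costs: EBIT = R$21,701,734.50 − R$7,530,400 = R$14,171,334.50. Interest = R$2,826,824.00, so EBIT − I = R$11,344,510.50.
Degree of total leverage = total CM / (EBIT − interest) = R$21,701,734.50 / R$11,344,510.50 = 1.9130.

1.91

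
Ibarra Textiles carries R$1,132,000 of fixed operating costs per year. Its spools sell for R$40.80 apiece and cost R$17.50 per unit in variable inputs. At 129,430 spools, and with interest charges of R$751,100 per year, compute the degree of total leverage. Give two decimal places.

At 129,430 units, contribution = 129,430 × R$23.30 = R$3,015,719.00.
EBIT = R$3,015,719.00 − R$1,132,000 = R$1,883,719.00. Interest = R$751,100.00.
DOL = R$3,015,719.00 ÷ R$1,883,719.00 = 1.6009; DFL = R$1,883,719.00 ÷ R$1,132,619.00 = 1.6632.
Combined leverage = 1.6009 × 1.6632 = 2.6626.

2.66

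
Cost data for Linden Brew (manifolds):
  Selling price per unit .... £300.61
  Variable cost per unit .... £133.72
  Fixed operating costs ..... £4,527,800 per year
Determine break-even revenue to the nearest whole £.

£8,155,683

CM per unit = £300.61 − £133.72 = £166.89; CM ratio = £166.89 / £300.61 = 0.5552.
Break-even revenue = fixed costs × price ÷ CM = £4,527,800 × £300.61 ÷ £166.89 = £8,155,683.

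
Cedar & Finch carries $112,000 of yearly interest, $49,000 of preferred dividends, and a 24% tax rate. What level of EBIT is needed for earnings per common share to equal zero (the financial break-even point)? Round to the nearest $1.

Grossing the preferred dividend up to pre-tax terms: $49,000 / (1 − 0.24) = $64,473.68.
EPS = 0 when EBIT covers interest plus the pre-tax preferred burden: $112,000 + $64,473.68 = $176,473.68.

$176,474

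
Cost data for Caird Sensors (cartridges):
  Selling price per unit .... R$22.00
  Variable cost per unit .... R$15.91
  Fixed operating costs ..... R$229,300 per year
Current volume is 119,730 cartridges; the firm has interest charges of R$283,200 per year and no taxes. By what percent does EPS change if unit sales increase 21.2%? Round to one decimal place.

+71.3%

At 119,730 units, contribution = 119,730 × R$6.09 = R$729,155.70.
EBIT = R$729,155.70 − R$229,300 = R$499,855.70.
Interest = R$283,200.00, so EBIT − I = R$216,655.70.
DCL = total CM / (EBIT − I) = R$729,155.70 / R$216,655.70 = 3.3655.
EPS therefore changes by 3.3655 × (+21.2%) = +71.3%.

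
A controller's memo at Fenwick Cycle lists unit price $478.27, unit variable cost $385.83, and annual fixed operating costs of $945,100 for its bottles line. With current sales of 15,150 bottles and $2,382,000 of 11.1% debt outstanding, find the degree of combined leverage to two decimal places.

7.33

Total contribution margin = 15,150 × $92.44 = $1,400,466.00.
Operating income = contribution − fixed costs = $1,400,466.00 − $945,100 = $455,366.00. Interest = $264,402.00.
DOL = $1,400,466.00 ÷ $455,366.00 = 3.0755; DFL = $455,366.00 ÷ $190,964.00 = 2.3846.
DCL = DOL × DFL = 3.0755 × 2.3846 = 7.3338.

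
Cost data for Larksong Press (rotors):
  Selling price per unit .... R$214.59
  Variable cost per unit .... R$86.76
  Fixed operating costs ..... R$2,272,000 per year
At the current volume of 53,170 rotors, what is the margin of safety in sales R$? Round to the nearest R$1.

Each unit contributes R$214.59 − R$86.76 = R$127.83. Break-even units = R$2,272,000 ÷ R$127.83 = 17,773.61; break-even revenue = 17,773.61 × R$214.59 = R$3,814,038.02.
Actual sales revenue = 53,170 × R$214.59 = R$11,409,750.30.
Margin of safety = R$11,409,750.30 − R$3,814,038.02 = R$7,595,712.

R$7,595,712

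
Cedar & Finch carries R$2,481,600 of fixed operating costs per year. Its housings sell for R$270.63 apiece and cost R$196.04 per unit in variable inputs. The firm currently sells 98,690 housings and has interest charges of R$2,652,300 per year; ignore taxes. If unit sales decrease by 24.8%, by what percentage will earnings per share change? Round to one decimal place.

At 98,690 units, contribution = 98,690 × R$74.59 = R$7,361,287.10.
Subtracting fixed costs: EBIT = R$7,361,287.10 − R$2,481,600 = R$4,879,687.10.
Interest = R$2,652,300.00, so EBIT − I = R$2,227,387.10.
Degree of combined leverage = contribution ÷ (EBIT − I) = R$7,361,287.10 ÷ R$2,227,387.10 = 3.3049.
EPS therefore changes by 3.3049 × (-24.8%) = -82.0%.

-82.0%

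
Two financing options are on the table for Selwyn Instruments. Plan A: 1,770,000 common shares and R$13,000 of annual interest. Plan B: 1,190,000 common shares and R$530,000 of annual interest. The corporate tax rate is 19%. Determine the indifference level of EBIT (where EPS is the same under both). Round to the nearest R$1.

At indifference, (EBIT − 13,000)(1 − t)/1,770,000 = (EBIT − 530,000)(1 − t)/1,190,000.
Cancelling (1 − t) and cross-multiplying: 1,190,000·(EBIT − 13,000) = 1,770,000·(EBIT − 530,000).
Solving, EBIT = (530,000·1,770,000 − 13,000·1,190,000) / (1,770,000 − 1,190,000) = 922,630,000,000 / 580,000 = 1,590,741.38.

R$1,590,741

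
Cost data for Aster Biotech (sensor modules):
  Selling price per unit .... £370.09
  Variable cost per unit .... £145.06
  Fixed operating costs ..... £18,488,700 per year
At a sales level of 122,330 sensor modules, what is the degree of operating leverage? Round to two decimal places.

3.05

Contribution at this volume is 122,330 × £225.03 = £27,527,919.90.
EBIT = £27,527,919.90 − £18,488,700 = £9,039,219.90.
Degree of operating leverage = £27,527,919.90 / £9,039,219.90 = 3.0454.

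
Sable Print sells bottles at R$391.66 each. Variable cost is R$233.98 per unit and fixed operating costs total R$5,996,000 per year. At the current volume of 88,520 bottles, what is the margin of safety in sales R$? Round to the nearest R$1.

R$19,776,330

Each unit contributes R$391.66 − R$233.98 = R$157.68. Break-even units = R$5,996,000 ÷ R$157.68 = 38,026.38; break-even revenue = 38,026.38 × R$391.66 = R$14,893,412.99.
Current sales = 88,520 × R$391.66 = R$34,669,743.20.
Margin of safety = R$34,669,743.20 − R$14,893,412.99 = R$19,776,330.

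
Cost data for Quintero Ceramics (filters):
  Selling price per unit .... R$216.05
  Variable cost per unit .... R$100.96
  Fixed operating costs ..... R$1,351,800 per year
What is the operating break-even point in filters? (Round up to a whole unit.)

Contribution margin per unit = R$216.05 − R$100.96 = R$115.09.
Break-even Q = R$1,351,800 / R$115.09 = 11,745.59 → 11,746 filters.

11,746 filters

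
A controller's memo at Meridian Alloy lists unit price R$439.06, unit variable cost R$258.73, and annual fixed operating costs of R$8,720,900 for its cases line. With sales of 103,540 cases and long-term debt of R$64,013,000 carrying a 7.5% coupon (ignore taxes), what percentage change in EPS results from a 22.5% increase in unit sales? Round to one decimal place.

+81.6%

Contribution at this volume is 103,540 × R$180.33 = R$18,671,368.20.
Subtracting fixed costs: EBIT = R$18,671,368.20 − R$8,720,900 = R$9,950,468.20.
Interest = R$4,800,975.00, so EBIT − I = R$5,149,493.20.
DCL = total CM / (EBIT − I) = R$18,671,368.20 / R$5,149,493.20 = 3.6259.
EPS therefore changes by 3.6259 × (+22.5%) = +81.6%.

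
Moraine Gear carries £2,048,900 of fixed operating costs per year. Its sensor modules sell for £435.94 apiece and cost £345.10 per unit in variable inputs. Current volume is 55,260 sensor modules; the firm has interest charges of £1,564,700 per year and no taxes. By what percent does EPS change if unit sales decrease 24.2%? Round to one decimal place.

-86.4%

At 55,260 units, contribution = 55,260 × £90.84 = £5,019,818.40.
Subtracting fixed costs: EBIT = £5,019,818.40 − £2,048,900 = £2,970,918.40.
Interest = £1,564,700.00, so EBIT − I = £1,406,218.40.
DCL = total CM / (EBIT − I) = £5,019,818.40 / £1,406,218.40 = 3.5697.
%ΔEPS = DCL × %ΔSales = 3.5697 × -24.2% = -86.4%.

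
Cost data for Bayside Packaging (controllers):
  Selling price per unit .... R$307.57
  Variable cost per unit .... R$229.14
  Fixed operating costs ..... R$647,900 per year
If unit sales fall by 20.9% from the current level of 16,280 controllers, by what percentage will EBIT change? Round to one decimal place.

Total contribution margin = 16,280 × R$78.43 = R$1,276,840.40.
Subtracting fixed costs: EBIT = R$1,276,840.40 − R$647,900 = R$628,940.40.
So DOL = total CM / EBIT = R$1,276,840.40 / R$628,940.40 = 2.0301.
So EBIT moves 2.0301 × (-20.9%) = -42.4%.

-42.4%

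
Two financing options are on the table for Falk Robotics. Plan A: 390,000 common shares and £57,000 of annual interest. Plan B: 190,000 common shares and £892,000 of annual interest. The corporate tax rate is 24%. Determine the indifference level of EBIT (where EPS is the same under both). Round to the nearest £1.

Set EPS_A = EPS_B: (EBIT − £57,000)(1 − 0.24) ÷ 390,000 = (EBIT − £892,000)(1 − 0.24) ÷ 190,000.
Cancelling (1 − t) and cross-multiplying: 190,000·(EBIT − 57,000) = 390,000·(EBIT − 892,000).
EBIT × (390,000 − 190,000) = 892,000 × 390,000 − 57,000 × 190,000 = 337,050,000,000, so EBIT = 337,050,000,000 ÷ 200,000 = 1,685,250.00.

£1,685,250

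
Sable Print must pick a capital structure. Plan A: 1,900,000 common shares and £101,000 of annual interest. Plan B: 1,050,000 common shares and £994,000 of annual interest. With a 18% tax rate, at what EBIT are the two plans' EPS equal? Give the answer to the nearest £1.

Set EPS_A = EPS_B: (EBIT − £101,000)(1 − 0.18) ÷ 1,900,000 = (EBIT − £994,000)(1 − 0.18) ÷ 1,050,000.
Cancelling (1 − t) and cross-multiplying: 1,050,000·(EBIT − 101,000) = 1,900,000·(EBIT − 994,000).
EBIT × (1,900,000 − 1,050,000) = 994,000 × 1,900,000 − 101,000 × 1,050,000 = 1,782,550,000,000, so EBIT = 1,782,550,000,000 ÷ 850,000 = 2,097,117.65.

£2,097,118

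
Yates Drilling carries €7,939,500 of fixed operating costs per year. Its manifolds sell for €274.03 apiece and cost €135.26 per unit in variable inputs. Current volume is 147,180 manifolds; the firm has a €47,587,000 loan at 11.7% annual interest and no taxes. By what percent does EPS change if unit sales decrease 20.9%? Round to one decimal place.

-61.7%

Total contribution margin = 147,180 × €138.77 = €20,424,168.60.
Operating income = contribution − fixed costs = €20,424,168.60 − €7,939,500 = €12,484,668.60.
After interest of €5,567,679.00, pre-tax earnings = €6,916,989.60.
Degree of combined leverage = contribution ÷ (EBIT − I) = €20,424,168.60 ÷ €6,916,989.60 = 2.9528.
%ΔEPS = DCL × %ΔSales = 2.9528 × -20.9% = -61.7%.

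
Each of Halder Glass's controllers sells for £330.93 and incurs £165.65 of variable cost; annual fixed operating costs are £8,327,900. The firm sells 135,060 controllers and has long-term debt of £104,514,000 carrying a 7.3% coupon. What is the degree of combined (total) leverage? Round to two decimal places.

3.51

Contribution at this volume is 135,060 × £165.28 = £22,322,716.80.
EBIT = £22,322,716.80 − £8,327,900 = £13,994,816.80. Interest = £7,629,522.00.
DOL = £22,322,716.80 ÷ £13,994,816.80 = 1.5951; DFL = £13,994,816.80 ÷ £6,365,294.80 = 2.1986.
Combined leverage = 1.5951 × 2.1986 = 3.5070.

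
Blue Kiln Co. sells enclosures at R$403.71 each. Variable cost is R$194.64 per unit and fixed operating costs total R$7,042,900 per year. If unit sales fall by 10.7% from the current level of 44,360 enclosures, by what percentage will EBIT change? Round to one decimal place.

-44.5%

Total contribution margin = 44,360 × R$209.07 = R$9,274,345.20.
Operating income = contribution − fixed costs = R$9,274,345.20 − R$7,042,900 = R$2,231,445.20.
So DOL = total CM / EBIT = R$9,274,345.20 / R$2,231,445.20 = 4.1562.
Operating income changes by 4.1562 × -10.7% = -44.5%.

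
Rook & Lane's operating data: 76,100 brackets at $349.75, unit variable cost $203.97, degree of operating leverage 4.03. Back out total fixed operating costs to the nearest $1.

At 76,100 units, contribution = 76,100 × $145.78 = $11,093,858.00.
Since DOL = CM ÷ EBIT, EBIT = $11,093,858.00 ÷ 4.03 = $2,752,818.36.
And FC = contribution − EBIT = $11,093,858.00 − $2,752,818.36 = $8,341,040.

$8,341,040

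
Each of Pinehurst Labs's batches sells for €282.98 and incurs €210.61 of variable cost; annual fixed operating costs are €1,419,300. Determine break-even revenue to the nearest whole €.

€5,549,724

CM per unit = €282.98 − €210.61 = €72.37; CM ratio = €72.37 / €282.98 = 0.2557.
Break-even revenue = fixed costs × price ÷ CM = €1,419,300 × €282.98 ÷ €72.37 = €5,549,724.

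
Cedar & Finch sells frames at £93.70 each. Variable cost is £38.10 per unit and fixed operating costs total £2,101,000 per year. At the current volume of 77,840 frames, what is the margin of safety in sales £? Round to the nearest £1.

£3,752,894

Each unit contributes £93.70 − £38.10 = £55.60. Break-even units = £2,101,000 ÷ £55.60 = 37,787.77; break-even revenue = 37,787.77 × £93.70 = £3,540,714.03.
Actual sales revenue = 77,840 × £93.70 = £7,293,608.00.
Margin of safety = £7,293,608.00 − £3,540,714.03 = £3,752,894.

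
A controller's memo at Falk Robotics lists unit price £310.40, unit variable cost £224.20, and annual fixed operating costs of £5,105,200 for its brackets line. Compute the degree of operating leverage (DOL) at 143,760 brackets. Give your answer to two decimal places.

1.70

Contribution at this volume is 143,760 × £86.20 = £12,392,112.00.
EBIT = £12,392,112.00 − £5,105,200 = £7,286,912.00.
Degree of operating leverage = £12,392,112.00 / £7,286,912.00 = 1.7006.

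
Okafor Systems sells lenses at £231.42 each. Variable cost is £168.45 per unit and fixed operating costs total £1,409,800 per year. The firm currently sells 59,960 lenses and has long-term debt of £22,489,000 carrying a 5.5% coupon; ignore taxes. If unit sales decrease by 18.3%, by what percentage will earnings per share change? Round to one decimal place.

-61.2%

At 59,960 units, contribution = 59,960 × £62.97 = £3,775,681.20.
Operating income = contribution − fixed costs = £3,775,681.20 − £1,409,800 = £2,365,881.20.
Interest = £1,236,895.00, so EBIT − I = £1,128,986.20.
Degree of combined leverage = contribution ÷ (EBIT − I) = £3,775,681.20 ÷ £1,128,986.20 = 3.3443.
EPS therefore changes by 3.3443 × (-18.3%) = -61.2%.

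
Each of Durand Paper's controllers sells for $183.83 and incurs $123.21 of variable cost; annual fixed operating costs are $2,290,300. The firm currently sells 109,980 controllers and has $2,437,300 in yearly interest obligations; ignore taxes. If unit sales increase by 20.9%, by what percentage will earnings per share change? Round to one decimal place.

At 109,980 units, contribution = 109,980 × $60.62 = $6,666,987.60.
Subtracting fixed costs: EBIT = $6,666,987.60 − $2,290,300 = $4,376,687.60.
After interest of $2,437,300.00, pre-tax earnings = $1,939,387.60.
DCL = total CM / (EBIT − I) = $6,666,987.60 / $1,939,387.60 = 3.4377.
%ΔEPS = DCL × %ΔSales = 3.4377 × +20.9% = +71.8%.

+71.8%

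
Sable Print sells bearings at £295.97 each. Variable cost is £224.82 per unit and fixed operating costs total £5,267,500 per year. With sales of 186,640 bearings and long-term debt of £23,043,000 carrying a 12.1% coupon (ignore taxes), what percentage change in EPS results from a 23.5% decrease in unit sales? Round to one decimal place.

-59.7%

Contribution at this volume is 186,640 × £71.15 = £13,279,436.00.
EBIT = £13,279,436.00 − £5,267,500 = £8,011,936.00.
After interest of £2,788,203.00, pre-tax earnings = £5,223,733.00.
DCL = total CM / (EBIT − I) = £13,279,436.00 / £5,223,733.00 = 2.5421.
%ΔEPS = DCL × %ΔSales = 2.5421 × -23.5% = -59.7%.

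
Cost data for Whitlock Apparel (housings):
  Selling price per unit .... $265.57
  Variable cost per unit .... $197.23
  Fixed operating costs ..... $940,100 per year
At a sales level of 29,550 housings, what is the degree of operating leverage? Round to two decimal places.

1.87

Total contribution margin = 29,550 × $68.34 = $2,019,447.00.
EBIT = $2,019,447.00 − $940,100 = $1,079,347.00.
So DOL = total CM / EBIT = $2,019,447.00 / $1,079,347.00 = 1.8710.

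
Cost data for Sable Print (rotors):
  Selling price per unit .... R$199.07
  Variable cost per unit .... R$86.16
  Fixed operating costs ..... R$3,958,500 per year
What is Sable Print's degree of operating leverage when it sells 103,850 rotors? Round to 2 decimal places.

Total contribution margin = 103,850 × R$112.91 = R$11,725,703.50.
Subtracting fixed costs: EBIT = R$11,725,703.50 − R$3,958,500 = R$7,767,203.50.
Degree of operating leverage = R$11,725,703.50 / R$7,767,203.50 = 1.5096.

1.51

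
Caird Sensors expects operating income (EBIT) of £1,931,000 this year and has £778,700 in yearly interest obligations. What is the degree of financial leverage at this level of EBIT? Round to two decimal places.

1.68

Annual interest charges come to £778,700.00.
Degree of financial leverage = EBIT / (EBIT − interest) = £1,931,000 / £1,152,300.00 = 1.6758.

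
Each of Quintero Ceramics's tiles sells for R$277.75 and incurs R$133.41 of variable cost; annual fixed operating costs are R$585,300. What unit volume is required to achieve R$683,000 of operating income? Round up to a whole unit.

8,787 tiles

Contribution margin per unit = R$277.75 − R$133.41 = R$144.34.
Required volume = (fixed costs + target profit) ÷ CM = (R$585,300 + R$683,000) ÷ R$144.34 = 8,786.89, so 8,787 tiles.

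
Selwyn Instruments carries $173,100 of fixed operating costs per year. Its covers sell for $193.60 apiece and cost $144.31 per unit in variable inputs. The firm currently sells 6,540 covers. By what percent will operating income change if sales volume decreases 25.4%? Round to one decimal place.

-54.9%

Contribution at this volume is 6,540 × $49.29 = $322,356.60.
Subtracting fixed costs: EBIT = $322,356.60 − $173,100 = $149,256.60.
Degree of operating leverage = $322,356.60 / $149,256.60 = 2.1597.
%ΔEBIT = DOL × %ΔSales = 2.1597 × -25.4% = -54.9%.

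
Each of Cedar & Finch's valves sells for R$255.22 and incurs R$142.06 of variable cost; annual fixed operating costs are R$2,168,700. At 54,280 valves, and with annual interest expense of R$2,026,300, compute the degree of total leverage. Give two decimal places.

3.15

Total contribution margin = 54,280 × R$113.16 = R$6,142,324.80.
Operating income = contribution − fixed costs = R$6,142,324.80 − R$2,168,700 = R$3,973,624.80. Interest = R$2,026,300.00, so EBIT − I = R$1,947,324.80.
DCL = contribution ÷ (EBIT − I) = R$6,142,324.80 ÷ R$1,947,324.80 = 3.1542.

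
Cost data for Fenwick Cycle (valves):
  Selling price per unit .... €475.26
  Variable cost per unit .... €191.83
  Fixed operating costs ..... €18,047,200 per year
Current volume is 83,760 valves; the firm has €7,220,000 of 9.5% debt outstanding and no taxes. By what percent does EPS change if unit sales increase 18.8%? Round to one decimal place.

Total contribution margin = 83,760 × €283.43 = €23,740,096.80.
Operating income = contribution − fixed costs = €23,740,096.80 − €18,047,200 = €5,692,896.80.
Interest = €685,900.00, so EBIT − I = €5,006,996.80.
DCL = total CM / (EBIT − I) = €23,740,096.80 / €5,006,996.80 = 4.7414.
%ΔEPS = DCL × %ΔSales = 4.7414 × +18.8% = +89.1%.

+89.1%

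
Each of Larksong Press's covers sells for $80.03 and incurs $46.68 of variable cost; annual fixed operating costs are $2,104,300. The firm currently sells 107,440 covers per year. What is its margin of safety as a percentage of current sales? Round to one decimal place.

41.3%

Unit CM = price − variable cost = $80.03 − $46.68 = $33.35. Break-even units = $2,104,300 ÷ $33.35 = 63,097.45; break-even revenue = 63,097.45 × $80.03 = $5,049,689.03.
Current sales = 107,440 × $80.03 = $8,598,423.20.
Margin of safety = ($8,598,423.20 − $5,049,689.03) ÷ $8,598,423.20 = 41.3%.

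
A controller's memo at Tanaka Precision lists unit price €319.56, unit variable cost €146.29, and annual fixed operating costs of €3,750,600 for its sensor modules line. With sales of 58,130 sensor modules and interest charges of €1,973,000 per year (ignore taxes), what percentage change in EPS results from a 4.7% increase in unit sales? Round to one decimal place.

+10.9%

Contribution at this volume is 58,130 × €173.27 = €10,072,185.10.
Subtracting fixed costs: EBIT = €10,072,185.10 − €3,750,600 = €6,321,585.10.
After interest of €1,973,000.00, pre-tax earnings = €4,348,585.10.
DCL = total CM / (EBIT − I) = €10,072,185.10 / €4,348,585.10 = 2.3162.
%ΔEPS = DCL × %ΔSales = 2.3162 × +4.7% = +10.9%.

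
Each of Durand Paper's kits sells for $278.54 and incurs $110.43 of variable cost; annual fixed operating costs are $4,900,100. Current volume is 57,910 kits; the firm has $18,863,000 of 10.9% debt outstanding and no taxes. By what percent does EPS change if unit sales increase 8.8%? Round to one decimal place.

+30.8%

Total contribution margin = 57,910 × $168.11 = $9,735,250.10.
Subtracting fixed costs: EBIT = $9,735,250.10 − $4,900,100 = $4,835,150.10.
Interest = $2,056,067.00, so EBIT − I = $2,779,083.10.
Degree of combined leverage = contribution ÷ (EBIT − I) = $9,735,250.10 ÷ $2,779,083.10 = 3.5030.
%ΔEPS = DCL × %ΔSales = 3.5030 × +8.8% = +30.8%.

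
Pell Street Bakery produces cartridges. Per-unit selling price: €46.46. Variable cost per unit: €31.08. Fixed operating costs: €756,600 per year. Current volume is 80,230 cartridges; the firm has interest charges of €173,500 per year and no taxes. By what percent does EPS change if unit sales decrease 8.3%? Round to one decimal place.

Contribution at this volume is 80,230 × €15.38 = €1,233,937.40.
EBIT = €1,233,937.40 − €756,600 = €477,337.40.
Interest = €173,500.00, so EBIT − I = €303,837.40.
Degree of combined leverage = contribution ÷ (EBIT − I) = €1,233,937.40 ÷ €303,837.40 = 4.0612.
%ΔEPS = DCL × %ΔSales = 4.0612 × -8.3% = -33.7%.

-33.7%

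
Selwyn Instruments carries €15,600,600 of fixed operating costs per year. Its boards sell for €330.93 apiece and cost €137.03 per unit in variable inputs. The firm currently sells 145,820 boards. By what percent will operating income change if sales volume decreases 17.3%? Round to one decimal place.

-38.6%

At 145,820 units, contribution = 145,820 × €193.90 = €28,274,498.00.
Operating income = contribution − fixed costs = €28,274,498.00 − €15,600,600 = €12,673,898.00.
DOL = contribution ÷ EBIT = €28,274,498.00 ÷ €12,673,898.00 = 2.2309.
%ΔEBIT = DOL × %ΔSales = 2.2309 × -17.3% = -38.6%.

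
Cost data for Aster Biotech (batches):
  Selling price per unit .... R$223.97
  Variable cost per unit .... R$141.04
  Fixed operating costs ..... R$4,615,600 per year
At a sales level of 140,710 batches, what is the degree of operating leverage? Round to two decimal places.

1.65

At 140,710 units, contribution = 140,710 × R$82.93 = R$11,669,080.30.
EBIT = R$11,669,080.30 − R$4,615,600 = R$7,053,480.30.
Degree of operating leverage = R$11,669,080.30 / R$7,053,480.30 = 1.6544.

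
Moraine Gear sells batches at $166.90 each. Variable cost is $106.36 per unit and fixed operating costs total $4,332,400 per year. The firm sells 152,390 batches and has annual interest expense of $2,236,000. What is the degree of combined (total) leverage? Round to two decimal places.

At 152,390 units, contribution = 152,390 × $60.54 = $9,225,690.60.
EBIT = $9,225,690.60 − $4,332,400 = $4,893,290.60. Interest = $2,236,000.00.
DOL = $9,225,690.60 ÷ $4,893,290.60 = 1.8854; DFL = $4,893,290.60 ÷ $2,657,290.60 = 1.8415.
DCL = DOL × DFL = 1.8854 × 1.8415 = 3.4720.

3.47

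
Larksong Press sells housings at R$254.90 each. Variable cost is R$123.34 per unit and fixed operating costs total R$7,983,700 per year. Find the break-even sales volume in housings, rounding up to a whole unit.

Each unit contributes R$254.90 − R$123.34 = R$131.56.
Units to break even: R$7,983,700 ÷ R$131.56 = 60,684.86, rounded up to 60,685.

60,685 housings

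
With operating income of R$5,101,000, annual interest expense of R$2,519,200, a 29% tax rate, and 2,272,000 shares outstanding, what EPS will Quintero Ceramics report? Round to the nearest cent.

R$0.81

Interest = R$2,519,200.00, so EBT = R$5,101,000 − R$2,519,200.00 = R$2,581,800.00.
After tax at 29%: net income = R$2,581,800.00 × 0.71 = R$1,833,078.00.
EPS = R$1,833,078.00 ÷ 2,272,000 = R$0.81.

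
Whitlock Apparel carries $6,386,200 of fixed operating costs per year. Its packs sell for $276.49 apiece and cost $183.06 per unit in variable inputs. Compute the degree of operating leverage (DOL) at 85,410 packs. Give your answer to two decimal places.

At 85,410 units, contribution = 85,410 × $93.43 = $7,979,856.30.
Operating income = contribution − fixed costs = $7,979,856.30 − $6,386,200 = $1,593,656.30.
So DOL = total CM / EBIT = $7,979,856.30 / $1,593,656.30 = 5.0073.

5.01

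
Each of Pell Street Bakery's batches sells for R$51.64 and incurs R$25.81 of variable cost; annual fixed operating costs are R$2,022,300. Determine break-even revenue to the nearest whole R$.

R$4,043,034

Contribution margin per unit = R$51.64 − R$25.81 = R$25.83, a CM ratio of R$25.83 ÷ R$51.64 = 0.5002.
Break-even sales = FC ÷ CM ratio = R$2,022,300 × R$51.64 / R$25.83 = R$4,043,034.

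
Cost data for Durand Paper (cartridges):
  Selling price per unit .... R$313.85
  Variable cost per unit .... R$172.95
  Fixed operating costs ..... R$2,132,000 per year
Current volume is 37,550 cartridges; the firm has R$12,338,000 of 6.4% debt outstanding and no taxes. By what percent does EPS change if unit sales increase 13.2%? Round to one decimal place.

+29.5%

Contribution at this volume is 37,550 × R$140.90 = R$5,290,795.00.
EBIT = R$5,290,795.00 − R$2,132,000 = R$3,158,795.00.
Interest = R$789,632.00, so EBIT − I = R$2,369,163.00.
DCL = total CM / (EBIT − I) = R$5,290,795.00 / R$2,369,163.00 = 2.2332.
EPS therefore changes by 2.2332 × (+13.2%) = +29.5%.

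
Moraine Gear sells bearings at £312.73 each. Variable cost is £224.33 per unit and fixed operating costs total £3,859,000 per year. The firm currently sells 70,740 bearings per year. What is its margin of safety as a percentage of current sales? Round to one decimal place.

38.3%

Each unit contributes £312.73 − £224.33 = £88.40. Break-even units = £3,859,000 ÷ £88.40 = 43,653.85; break-even revenue = 43,653.85 × £312.73 = £13,651,867.31.
Actual sales revenue = 70,740 × £312.73 = £22,122,520.20.
Margin of safety = (£22,122,520.20 − £13,651,867.31) ÷ £22,122,520.20 = 38.3%.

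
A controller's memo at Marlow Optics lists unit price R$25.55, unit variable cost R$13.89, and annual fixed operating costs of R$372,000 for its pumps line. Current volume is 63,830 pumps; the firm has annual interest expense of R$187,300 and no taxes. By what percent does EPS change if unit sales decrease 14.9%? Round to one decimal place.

-60.0%

Contribution at this volume is 63,830 × R$11.66 = R$744,257.80.
Operating income = contribution − fixed costs = R$744,257.80 − R$372,000 = R$372,257.80.
Interest = R$187,300.00, so EBIT − I = R$184,957.80.
DCL = total CM / (EBIT − I) = R$744,257.80 / R$184,957.80 = 4.0239.
EPS therefore changes by 4.0239 × (-14.9%) = -60.0%.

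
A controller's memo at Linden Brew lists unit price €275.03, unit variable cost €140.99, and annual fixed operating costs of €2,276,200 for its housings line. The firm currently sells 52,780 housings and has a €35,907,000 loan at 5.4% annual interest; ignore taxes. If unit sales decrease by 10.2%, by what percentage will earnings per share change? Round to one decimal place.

Total contribution margin = 52,780 × €134.04 = €7,074,631.20.
Subtracting fixed costs: EBIT = €7,074,631.20 − €2,276,200 = €4,798,431.20.
Interest = €1,938,978.00, so EBIT − I = €2,859,453.20.
DCL = total CM / (EBIT − I) = €7,074,631.20 / €2,859,453.20 = 2.4741.
EPS therefore changes by 2.4741 × (-10.2%) = -25.2%.

-25.2%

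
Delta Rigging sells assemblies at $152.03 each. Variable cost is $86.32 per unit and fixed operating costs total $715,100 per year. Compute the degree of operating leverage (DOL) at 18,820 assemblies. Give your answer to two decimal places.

Total contribution margin = 18,820 × $65.71 = $1,236,662.20.
Subtracting fixed costs: EBIT = $1,236,662.20 − $715,100 = $521,562.20.
So DOL = total CM / EBIT = $1,236,662.20 / $521,562.20 = 2.3711.

2.37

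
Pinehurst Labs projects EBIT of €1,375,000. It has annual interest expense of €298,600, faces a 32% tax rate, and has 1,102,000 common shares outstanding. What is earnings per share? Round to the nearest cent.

€0.66

Interest = €298,600.00, so EBT = €1,375,000 − €298,600.00 = €1,076,400.00.
After tax at 32%: net income = €1,076,400.00 × 0.68 = €731,952.00.
EPS = €731,952.00 ÷ 1,102,000 = €0.66.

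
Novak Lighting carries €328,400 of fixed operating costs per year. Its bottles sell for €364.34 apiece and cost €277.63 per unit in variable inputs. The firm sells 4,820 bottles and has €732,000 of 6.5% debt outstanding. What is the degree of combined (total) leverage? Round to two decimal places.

Total contribution margin = 4,820 × €86.71 = €417,942.20.
Operating income = contribution − fixed costs = €417,942.20 − €328,400 = €89,542.20. Interest = €47,580.00, so EBIT − I = €41,962.20.
Degree of total leverage = total CM / (EBIT − interest) = €417,942.20 / €41,962.20 = 9.9600.

9.96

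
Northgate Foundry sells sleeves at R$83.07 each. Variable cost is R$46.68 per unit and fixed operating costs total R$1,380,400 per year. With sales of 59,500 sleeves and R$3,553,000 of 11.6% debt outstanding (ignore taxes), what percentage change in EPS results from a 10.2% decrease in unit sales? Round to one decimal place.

At 59,500 units, contribution = 59,500 × R$36.39 = R$2,165,205.00.
Operating income = contribution − fixed costs = R$2,165,205.00 − R$1,380,400 = R$784,805.00.
Interest = R$412,148.00, so EBIT − I = R$372,657.00.
Degree of combined leverage = contribution ÷ (EBIT − I) = R$2,165,205.00 ÷ R$372,657.00 = 5.8102.
EPS therefore changes by 5.8102 × (-10.2%) = -59.3%.

-59.3%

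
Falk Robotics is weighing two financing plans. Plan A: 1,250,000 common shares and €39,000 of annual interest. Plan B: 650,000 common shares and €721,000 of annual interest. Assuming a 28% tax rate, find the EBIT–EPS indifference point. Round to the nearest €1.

€1,459,833

At indifference, (EBIT − 39,000)(1 − t)/1,250,000 = (EBIT − 721,000)(1 − t)/650,000.
The (1 − t) factor cancels: (EBIT − 39,000) × 650,000 = (EBIT − 721,000) × 1,250,000.
EBIT × (1,250,000 − 650,000) = 721,000 × 1,250,000 − 39,000 × 650,000 = 875,900,000,000, so EBIT = 875,900,000,000 ÷ 600,000 = 1,459,833.33.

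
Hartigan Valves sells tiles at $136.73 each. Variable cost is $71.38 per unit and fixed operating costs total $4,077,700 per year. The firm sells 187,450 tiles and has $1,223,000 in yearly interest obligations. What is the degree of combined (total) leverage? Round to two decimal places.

1.76

Total contribution margin = 187,450 × $65.35 = $12,249,857.50.
Operating income = contribution − fixed costs = $12,249,857.50 − $4,077,700 = $8,172,157.50. Interest = $1,223,000.00, so EBIT − I = $6,949,157.50.
DCL = contribution ÷ (EBIT − I) = $12,249,857.50 ÷ $6,949,157.50 = 1.7628.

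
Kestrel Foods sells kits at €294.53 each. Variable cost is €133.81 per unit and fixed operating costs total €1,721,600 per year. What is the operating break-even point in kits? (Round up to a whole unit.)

Each unit contributes €294.53 − €133.81 = €160.72.
Units to break even: €1,721,600 ÷ €160.72 = 10,711.80, rounded up to 10,712.

10,712 kits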